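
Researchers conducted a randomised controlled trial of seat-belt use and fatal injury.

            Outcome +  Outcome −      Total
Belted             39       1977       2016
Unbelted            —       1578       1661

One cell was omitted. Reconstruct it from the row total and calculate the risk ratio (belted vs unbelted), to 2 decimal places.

0.39

The missing cell is in the unexposed row: 1661 − 1578 = 83.
So a = 39, b = 1977, c = 83, d = 1578.
RR = [a/(a+b)] / [c/(c+d)] = (39/2016) / (83/1661) = 0.01935/0.04997 = 0.38714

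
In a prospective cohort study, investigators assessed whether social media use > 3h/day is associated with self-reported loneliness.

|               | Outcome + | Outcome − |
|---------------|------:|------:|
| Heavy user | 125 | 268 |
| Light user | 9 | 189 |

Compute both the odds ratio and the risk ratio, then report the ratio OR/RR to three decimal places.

1.400

Cells: a = 125, b = 268, c = 9, d = 189.
OR = (125·189)/(268·9) = 23625/2412 = 9.79478
Risk in exposed = 125/393 = 0.31807; risk in unexposed = 9/198 = 0.04545; RR = 6.99746
OR/RR = 9.79478 / 6.99746 = 1.39976
The outcome is not rare, so the OR lies further from 1 than the RR.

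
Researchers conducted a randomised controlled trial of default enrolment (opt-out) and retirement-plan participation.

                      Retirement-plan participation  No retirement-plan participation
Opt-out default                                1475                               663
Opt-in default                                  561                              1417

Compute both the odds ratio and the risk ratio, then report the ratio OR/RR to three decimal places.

Cells: a = 1475, b = 663, c = 561, d = 1417.
OR = (1475·1417)/(663·561) = 2090075/371943 = 5.61934
Risk in exposed = 1475/2138 = 0.68990; risk in unexposed = 561/1978 = 0.28362; RR = 2.43247
OR/RR = 5.61934 / 2.43247 = 2.31014
The outcome is not rare, so the OR lies further from 1 than the RR.

2.310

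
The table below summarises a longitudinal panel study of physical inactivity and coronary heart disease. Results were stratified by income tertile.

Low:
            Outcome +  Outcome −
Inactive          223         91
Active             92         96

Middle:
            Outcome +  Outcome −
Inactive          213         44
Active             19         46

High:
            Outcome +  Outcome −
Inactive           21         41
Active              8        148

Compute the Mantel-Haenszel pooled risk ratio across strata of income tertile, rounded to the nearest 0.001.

RR_MH = Σ(aᵢ·n₀ᵢ/nᵢ) / Σ(cᵢ·n₁ᵢ/nᵢ), with n₁ᵢ = aᵢ+bᵢ (exposed), n₀ᵢ = cᵢ+dᵢ (unexposed), nᵢ = n₁ᵢ+n₀ᵢ.
Stratum 1 (Low): n₁ = 314, n₀ = 188, n = 502; a·n₀/n = 223·188/502 = 83.5139; c·n₁/n = 92·314/502 = 57.5458
Stratum 2 (Middle): n₁ = 257, n₀ = 65, n = 322; a·n₀/n = 213·65/322 = 42.9969; c·n₁/n = 19·257/322 = 15.1646
Stratum 3 (High): n₁ = 62, n₀ = 156, n = 218; a·n₀/n = 21·156/218 = 15.0275; c·n₁/n = 8·62/218 = 2.2752
RR_MH = (83.5139 + 42.9969 + 15.0275) / (57.5458 + 15.1646 + 2.2752) = 141.5384 / 74.9856 = 1.88754

1.888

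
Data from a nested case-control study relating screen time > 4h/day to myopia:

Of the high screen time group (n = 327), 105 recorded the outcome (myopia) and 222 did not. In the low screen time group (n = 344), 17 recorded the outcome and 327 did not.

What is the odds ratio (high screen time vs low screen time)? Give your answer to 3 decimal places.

From the description: a = 105, b = 222, c = 17, d = 327.
OR = (a·d)/(b·c) = (105 × 327) / (222 × 17) = 34335 / 3774 = 9.09777
The odds of myopia are about 9.10 times as high in the high screen time group.

9.098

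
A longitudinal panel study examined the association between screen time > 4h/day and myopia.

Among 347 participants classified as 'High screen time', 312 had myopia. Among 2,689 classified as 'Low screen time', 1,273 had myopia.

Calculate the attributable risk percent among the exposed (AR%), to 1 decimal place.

From the description: a = 312, b = 35, c = 1273, d = 1416.
Risk in exposed = 312/347 = 0.89914; risk in unexposed = 1273/2689 = 0.47341.
RR = 0.89914/0.47341 = 1.89927
AR% = (RR − 1)/RR × 100 = (1.89927 − 1)/1.89927 × 100 = 47.3483%

47.3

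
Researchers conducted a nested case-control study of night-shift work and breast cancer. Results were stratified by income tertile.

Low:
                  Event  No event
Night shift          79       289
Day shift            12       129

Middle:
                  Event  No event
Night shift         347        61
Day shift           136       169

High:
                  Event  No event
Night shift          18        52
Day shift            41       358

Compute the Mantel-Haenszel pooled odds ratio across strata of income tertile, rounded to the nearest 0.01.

OR_MH = Σ(aᵢdᵢ/nᵢ) / Σ(bᵢcᵢ/nᵢ), where nᵢ is the stratum total.
Stratum 1 (Low): n = 509; a·d/n = 79·129/509 = 20.0216; b·c/n = 289·12/509 = 6.8134
Stratum 2 (Middle): n = 713; a·d/n = 347·169/713 = 82.2482; b·c/n = 61·136/713 = 11.6353
Stratum 3 (High): n = 469; a·d/n = 18·358/469 = 13.7399; b·c/n = 52·41/469 = 4.5458
OR_MH = (20.0216 + 82.2482 + 13.7399) / (6.8134 + 11.6353 + 4.5458) = 116.0097 / 22.9945 = 5.04510

5.05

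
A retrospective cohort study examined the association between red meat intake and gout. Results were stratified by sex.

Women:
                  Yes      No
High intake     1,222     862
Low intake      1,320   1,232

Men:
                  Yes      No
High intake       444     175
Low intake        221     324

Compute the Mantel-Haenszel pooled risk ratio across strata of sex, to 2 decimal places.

RR_MH = Σ(aᵢ·n₀ᵢ/nᵢ) / Σ(cᵢ·n₁ᵢ/nᵢ), with n₁ᵢ = aᵢ+bᵢ (exposed), n₀ᵢ = cᵢ+dᵢ (unexposed), nᵢ = n₁ᵢ+n₀ᵢ.
Stratum 1 (Women): n₁ = 2084, n₀ = 2552, n = 4636; a·n₀/n = 1222·2552/4636 = 672.6799; c·n₁/n = 1320·2084/4636 = 593.3736
Stratum 2 (Men): n₁ = 619, n₀ = 545, n = 1164; a·n₀/n = 444·545/1164 = 207.8866; c·n₁/n = 221·619/1164 = 117.5249
RR_MH = (672.6799 + 207.8866) / (593.3736 + 117.5249) = 880.5665 / 710.8985 = 1.23867

1.24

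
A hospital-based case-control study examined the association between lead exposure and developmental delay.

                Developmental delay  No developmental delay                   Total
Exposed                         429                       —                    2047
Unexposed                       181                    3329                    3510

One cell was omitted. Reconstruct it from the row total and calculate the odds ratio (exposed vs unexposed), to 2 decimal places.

The missing cell is in the exposed row: 2047 − 429 = 1618.
So a = 429, b = 1618, c = 181, d = 3329.
OR = (a·d)/(b·c) = (429 × 3329) / (1618 × 181) = 1428141 / 292858 = 4.87656

4.88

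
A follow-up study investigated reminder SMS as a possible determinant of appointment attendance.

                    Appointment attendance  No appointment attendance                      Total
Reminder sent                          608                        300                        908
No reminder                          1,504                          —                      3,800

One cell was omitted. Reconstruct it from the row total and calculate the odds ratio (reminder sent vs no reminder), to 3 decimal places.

3.094

The missing cell is in the unexposed row: 3800 − 1504 = 2296.
So a = 608, b = 300, c = 1504, d = 2296.
OR = (a·d)/(b·c) = (608 × 2296) / (300 × 1504) = 1395968 / 451200 = 3.09390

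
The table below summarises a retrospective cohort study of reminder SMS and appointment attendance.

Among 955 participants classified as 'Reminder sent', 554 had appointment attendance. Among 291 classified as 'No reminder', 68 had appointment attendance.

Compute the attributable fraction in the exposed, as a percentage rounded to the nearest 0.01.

59.72

From the description: a = 554, b = 401, c = 68, d = 223.
Risk in exposed = 554/955 = 0.58010; risk in unexposed = 68/291 = 0.23368.
RR = 0.58010/0.23368 = 2.48251
AR% = (RR − 1)/RR × 100 = (2.48251 − 1)/2.48251 × 100 = 59.7181%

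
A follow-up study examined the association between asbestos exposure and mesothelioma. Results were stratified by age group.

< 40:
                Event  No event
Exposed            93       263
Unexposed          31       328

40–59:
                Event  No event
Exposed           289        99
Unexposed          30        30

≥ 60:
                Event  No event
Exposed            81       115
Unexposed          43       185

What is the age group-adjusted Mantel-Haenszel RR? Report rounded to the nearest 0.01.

RR_MH = Σ(aᵢ·n₀ᵢ/nᵢ) / Σ(cᵢ·n₁ᵢ/nᵢ), with n₁ᵢ = aᵢ+bᵢ (exposed), n₀ᵢ = cᵢ+dᵢ (unexposed), nᵢ = n₁ᵢ+n₀ᵢ.
Stratum 1 (< 40): n₁ = 356, n₀ = 359, n = 715; a·n₀/n = 93·359/715 = 46.6951; c·n₁/n = 31·356/715 = 15.4350
Stratum 2 (40–59): n₁ = 388, n₀ = 60, n = 448; a·n₀/n = 289·60/448 = 38.7054; c·n₁/n = 30·388/448 = 25.9821
Stratum 3 (≥ 60): n₁ = 196, n₀ = 228, n = 424; a·n₀/n = 81·228/424 = 43.5566; c·n₁/n = 43·196/424 = 19.8774
RR_MH = (46.6951 + 38.7054 + 43.5566) / (15.4350 + 25.9821 + 19.8774) = 128.9571 / 61.2945 = 2.10389

2.10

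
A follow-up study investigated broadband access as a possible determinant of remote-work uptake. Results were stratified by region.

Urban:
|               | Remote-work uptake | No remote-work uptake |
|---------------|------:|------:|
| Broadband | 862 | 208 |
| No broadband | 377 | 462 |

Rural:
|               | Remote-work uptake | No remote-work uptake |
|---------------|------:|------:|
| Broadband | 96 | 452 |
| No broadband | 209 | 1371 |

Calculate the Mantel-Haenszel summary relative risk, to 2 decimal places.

RR_MH = Σ(aᵢ·n₀ᵢ/nᵢ) / Σ(cᵢ·n₁ᵢ/nᵢ), with n₁ᵢ = aᵢ+bᵢ (exposed), n₀ᵢ = cᵢ+dᵢ (unexposed), nᵢ = n₁ᵢ+n₀ᵢ.
Stratum 1 (Urban): n₁ = 1070, n₀ = 839, n = 1909; a·n₀/n = 862·839/1909 = 378.8465; c·n₁/n = 377·1070/1909 = 211.3096
Stratum 2 (Rural): n₁ = 548, n₀ = 1580, n = 2128; a·n₀/n = 96·1580/2128 = 71.2782; c·n₁/n = 209·548/2128 = 53.8214
RR_MH = (378.8465 + 71.2782) / (211.3096 + 53.8214) = 450.1247 / 265.1310 = 1.69774

1.70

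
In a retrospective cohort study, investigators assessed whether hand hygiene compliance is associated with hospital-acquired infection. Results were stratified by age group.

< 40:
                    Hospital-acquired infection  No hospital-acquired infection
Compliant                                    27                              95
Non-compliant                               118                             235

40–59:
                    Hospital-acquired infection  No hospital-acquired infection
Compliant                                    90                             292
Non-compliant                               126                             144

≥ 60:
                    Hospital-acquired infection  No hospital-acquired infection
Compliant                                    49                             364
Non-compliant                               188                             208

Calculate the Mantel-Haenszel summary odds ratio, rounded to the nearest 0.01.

0.28

OR_MH = Σ(aᵢdᵢ/nᵢ) / Σ(bᵢcᵢ/nᵢ), where nᵢ is the stratum total.
Stratum 1 (< 40): n = 475; a·d/n = 27·235/475 = 13.3579; b·c/n = 95·118/475 = 23.6000
Stratum 2 (40–59): n = 652; a·d/n = 90·144/652 = 19.8773; b·c/n = 292·126/652 = 56.4294
Stratum 3 (≥ 60): n = 809; a·d/n = 49·208/809 = 12.5983; b·c/n = 364·188/809 = 84.5884
OR_MH = (13.3579 + 19.8773 + 12.5983) / (23.6000 + 56.4294 + 84.5884) = 45.8335 / 164.6178 = 0.27842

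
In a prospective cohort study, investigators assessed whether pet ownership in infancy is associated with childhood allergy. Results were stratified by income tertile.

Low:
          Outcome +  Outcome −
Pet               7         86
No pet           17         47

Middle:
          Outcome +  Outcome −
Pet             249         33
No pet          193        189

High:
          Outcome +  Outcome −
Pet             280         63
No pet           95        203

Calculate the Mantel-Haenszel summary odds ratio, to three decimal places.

5.724

OR_MH = Σ(aᵢdᵢ/nᵢ) / Σ(bᵢcᵢ/nᵢ), where nᵢ is the stratum total.
Stratum 1 (Low): n = 157; a·d/n = 7·47/157 = 2.0955; b·c/n = 86·17/157 = 9.3121
Stratum 2 (Middle): n = 664; a·d/n = 249·189/664 = 70.8750; b·c/n = 33·193/664 = 9.5919
Stratum 3 (High): n = 641; a·d/n = 280·203/641 = 88.6739; b·c/n = 63·95/641 = 9.3370
OR_MH = (2.0955 + 70.8750 + 88.6739) / (9.3121 + 9.5919 + 9.3370) = 161.6445 / 28.2409 = 5.72376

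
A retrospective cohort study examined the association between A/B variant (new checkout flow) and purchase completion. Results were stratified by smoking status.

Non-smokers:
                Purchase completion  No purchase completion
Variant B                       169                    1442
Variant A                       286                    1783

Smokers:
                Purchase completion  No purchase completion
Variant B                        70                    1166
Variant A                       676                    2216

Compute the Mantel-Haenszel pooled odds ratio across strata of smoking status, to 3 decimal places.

0.394

OR_MH = Σ(aᵢdᵢ/nᵢ) / Σ(bᵢcᵢ/nᵢ), where nᵢ is the stratum total.
Stratum 1 (Non-smokers): n = 3680; a·d/n = 169·1783/3680 = 81.8823; b·c/n = 1442·286/3680 = 112.0685
Stratum 2 (Smokers): n = 4128; a·d/n = 70·2216/4128 = 37.5775; b·c/n = 1166·676/4128 = 190.9438
OR_MH = (81.8823 + 37.5775) / (112.0685 + 190.9438) = 119.4599 / 303.0123 = 0.39424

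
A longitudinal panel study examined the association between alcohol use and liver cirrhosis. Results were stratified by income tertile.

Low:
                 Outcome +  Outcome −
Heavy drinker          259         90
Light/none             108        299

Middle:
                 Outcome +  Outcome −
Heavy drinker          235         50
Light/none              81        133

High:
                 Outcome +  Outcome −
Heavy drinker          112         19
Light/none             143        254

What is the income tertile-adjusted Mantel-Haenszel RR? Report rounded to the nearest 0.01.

2.47

RR_MH = Σ(aᵢ·n₀ᵢ/nᵢ) / Σ(cᵢ·n₁ᵢ/nᵢ), with n₁ᵢ = aᵢ+bᵢ (exposed), n₀ᵢ = cᵢ+dᵢ (unexposed), nᵢ = n₁ᵢ+n₀ᵢ.
Stratum 1 (Low): n₁ = 349, n₀ = 407, n = 756; a·n₀/n = 259·407/756 = 139.4352; c·n₁/n = 108·349/756 = 49.8571
Stratum 2 (Middle): n₁ = 285, n₀ = 214, n = 499; a·n₀/n = 235·214/499 = 100.7816; c·n₁/n = 81·285/499 = 46.2625
Stratum 3 (High): n₁ = 131, n₀ = 397, n = 528; a·n₀/n = 112·397/528 = 84.2121; c·n₁/n = 143·131/528 = 35.4792
RR_MH = (139.4352 + 100.7816 + 84.2121) / (49.8571 + 46.2625 + 35.4792) = 324.4289 / 131.5988 = 2.46529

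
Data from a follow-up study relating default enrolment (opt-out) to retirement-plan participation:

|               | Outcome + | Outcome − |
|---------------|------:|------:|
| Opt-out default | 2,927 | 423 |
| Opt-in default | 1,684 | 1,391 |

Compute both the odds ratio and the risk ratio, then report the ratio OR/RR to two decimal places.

Cells: a = 2927, b = 423, c = 1684, d = 1391.
OR = (2927·1391)/(423·1684) = 4071457/712332 = 5.71567
Risk in exposed = 2927/3350 = 0.87373; risk in unexposed = 1684/3075 = 0.54764; RR = 1.59544
OR/RR = 5.71567 / 1.59544 = 3.58250
The outcome is not rare, so the OR lies further from 1 than the RR.

3.58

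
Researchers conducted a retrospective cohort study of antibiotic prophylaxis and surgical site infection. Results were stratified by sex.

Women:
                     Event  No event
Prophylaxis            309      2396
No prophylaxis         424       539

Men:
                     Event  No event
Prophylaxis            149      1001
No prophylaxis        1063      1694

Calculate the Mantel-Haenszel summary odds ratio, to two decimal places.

OR_MH = Σ(aᵢdᵢ/nᵢ) / Σ(bᵢcᵢ/nᵢ), where nᵢ is the stratum total.
Stratum 1 (Women): n = 3668; a·d/n = 309·539/3668 = 45.4065; b·c/n = 2396·424/3668 = 276.9640
Stratum 2 (Men): n = 3907; a·d/n = 149·1694/3907 = 64.6035; b·c/n = 1001·1063/3907 = 272.3478
OR_MH = (45.4065 + 64.6035) / (276.9640 + 272.3478) = 110.0100 / 549.3119 = 0.20027

0.20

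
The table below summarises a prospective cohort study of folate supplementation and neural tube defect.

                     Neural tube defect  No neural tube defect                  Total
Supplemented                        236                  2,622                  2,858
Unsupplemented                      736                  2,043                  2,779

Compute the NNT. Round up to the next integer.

6

Risk in treated group = 236/2858 = 0.08258; risk in control = 736/2779 = 0.26484.
Absolute risk reduction = 0.26484 − 0.08258 = 0.18227
NNT = 1 / ARR = 1 / 0.18227 = 5.486 → round up → 6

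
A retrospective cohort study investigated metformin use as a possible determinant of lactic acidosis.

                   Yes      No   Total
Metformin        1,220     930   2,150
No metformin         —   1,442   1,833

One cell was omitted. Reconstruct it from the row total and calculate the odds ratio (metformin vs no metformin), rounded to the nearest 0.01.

The missing cell is in the unexposed row: 1833 − 1442 = 391.
So a = 1220, b = 930, c = 391, d = 1442.
OR = (a·d)/(b·c) = (1220 × 1442) / (930 × 391) = 1759240 / 363630 = 4.83799

4.84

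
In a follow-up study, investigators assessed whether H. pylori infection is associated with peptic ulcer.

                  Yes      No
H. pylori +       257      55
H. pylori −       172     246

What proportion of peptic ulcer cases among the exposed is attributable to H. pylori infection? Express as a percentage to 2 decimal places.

50.05

Cells: a = 257, b = 55, c = 172, d = 246.
Risk in exposed = 257/312 = 0.82372; risk in unexposed = 172/418 = 0.41148.
RR = 0.82372/0.41148 = 2.00183
AR% = (RR − 1)/RR × 100 = (2.00183 − 1)/2.00183 × 100 = 50.0456%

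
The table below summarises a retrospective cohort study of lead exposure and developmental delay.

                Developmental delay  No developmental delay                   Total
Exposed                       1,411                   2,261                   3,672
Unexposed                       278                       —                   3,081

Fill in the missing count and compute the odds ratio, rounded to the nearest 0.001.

The missing cell is in the unexposed row: 3081 − 278 = 2803.
So a = 1411, b = 2261, c = 278, d = 2803.
OR = (a·d)/(b·c) = (1411 × 2803) / (2261 × 278) = 3955033 / 628558 = 6.29223

6.292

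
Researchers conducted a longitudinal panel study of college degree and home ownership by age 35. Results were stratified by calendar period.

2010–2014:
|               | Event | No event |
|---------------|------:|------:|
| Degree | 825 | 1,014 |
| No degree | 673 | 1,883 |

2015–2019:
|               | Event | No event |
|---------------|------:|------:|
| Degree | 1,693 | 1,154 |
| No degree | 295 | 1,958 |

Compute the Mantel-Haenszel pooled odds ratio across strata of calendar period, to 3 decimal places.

OR_MH = Σ(aᵢdᵢ/nᵢ) / Σ(bᵢcᵢ/nᵢ), where nᵢ is the stratum total.
Stratum 1 (2010–2014): n = 4395; a·d/n = 825·1883/4395 = 353.4642; b·c/n = 1014·673/4395 = 155.2724
Stratum 2 (2015–2019): n = 5100; a·d/n = 1693·1958/5100 = 649.9792; b·c/n = 1154·295/5100 = 66.7510
OR_MH = (353.4642 + 649.9792) / (155.2724 + 66.7510) = 1003.4434 / 222.0233 = 4.51954

4.520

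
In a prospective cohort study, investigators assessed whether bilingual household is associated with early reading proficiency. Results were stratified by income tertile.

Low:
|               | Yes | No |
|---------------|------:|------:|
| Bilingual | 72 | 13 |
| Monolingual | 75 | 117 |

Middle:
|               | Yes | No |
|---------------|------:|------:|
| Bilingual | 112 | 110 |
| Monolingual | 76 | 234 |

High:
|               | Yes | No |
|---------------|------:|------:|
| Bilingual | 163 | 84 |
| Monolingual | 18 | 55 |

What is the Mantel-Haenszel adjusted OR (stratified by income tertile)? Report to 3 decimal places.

4.495

OR_MH = Σ(aᵢdᵢ/nᵢ) / Σ(bᵢcᵢ/nᵢ), where nᵢ is the stratum total.
Stratum 1 (Low): n = 277; a·d/n = 72·117/277 = 30.4116; b·c/n = 13·75/277 = 3.5199
Stratum 2 (Middle): n = 532; a·d/n = 112·234/532 = 49.2632; b·c/n = 110·76/532 = 15.7143
Stratum 3 (High): n = 320; a·d/n = 163·55/320 = 28.0156; b·c/n = 84·18/320 = 4.7250
OR_MH = (30.4116 + 49.2632 + 28.0156) / (3.5199 + 15.7143 + 4.7250) = 107.6903 / 23.9591 = 4.49475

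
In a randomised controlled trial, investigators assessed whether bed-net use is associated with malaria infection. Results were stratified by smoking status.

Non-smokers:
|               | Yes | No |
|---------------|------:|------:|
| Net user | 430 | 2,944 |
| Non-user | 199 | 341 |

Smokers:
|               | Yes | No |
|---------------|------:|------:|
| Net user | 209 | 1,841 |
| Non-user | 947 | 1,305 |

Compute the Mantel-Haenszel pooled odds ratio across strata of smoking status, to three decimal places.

0.182

OR_MH = Σ(aᵢdᵢ/nᵢ) / Σ(bᵢcᵢ/nᵢ), where nᵢ is the stratum total.
Stratum 1 (Non-smokers): n = 3914; a·d/n = 430·341/3914 = 37.4630; b·c/n = 2944·199/3914 = 149.6822
Stratum 2 (Smokers): n = 4302; a·d/n = 209·1305/4302 = 63.3996; b·c/n = 1841·947/4302 = 405.2596
OR_MH = (37.4630 + 63.3996) / (149.6822 + 405.2596) = 100.8625 / 554.9418 = 0.18175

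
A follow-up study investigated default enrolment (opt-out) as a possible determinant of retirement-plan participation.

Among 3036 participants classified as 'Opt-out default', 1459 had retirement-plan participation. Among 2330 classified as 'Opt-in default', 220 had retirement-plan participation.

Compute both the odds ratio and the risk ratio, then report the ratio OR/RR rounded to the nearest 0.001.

1.743

From the description: a = 1459, b = 1577, c = 220, d = 2110.
OR = (1459·2110)/(1577·220) = 3078490/346940 = 8.87326
Risk in exposed = 1459/3036 = 0.48057; risk in unexposed = 220/2330 = 0.09442; RR = 5.08964
OR/RR = 8.87326 / 5.08964 = 1.74340
The outcome is not rare, so the OR lies further from 1 than the RR.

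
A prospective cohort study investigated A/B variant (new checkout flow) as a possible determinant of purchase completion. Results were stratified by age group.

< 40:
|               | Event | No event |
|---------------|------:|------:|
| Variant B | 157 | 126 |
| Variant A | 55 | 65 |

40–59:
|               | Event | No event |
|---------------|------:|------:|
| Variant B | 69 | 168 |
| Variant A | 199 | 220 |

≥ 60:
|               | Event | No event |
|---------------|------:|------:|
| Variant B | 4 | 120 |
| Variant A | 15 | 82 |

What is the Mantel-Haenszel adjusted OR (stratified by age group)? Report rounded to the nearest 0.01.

0.65

OR_MH = Σ(aᵢdᵢ/nᵢ) / Σ(bᵢcᵢ/nᵢ), where nᵢ is the stratum total.
Stratum 1 (< 40): n = 403; a·d/n = 157·65/403 = 25.3226; b·c/n = 126·55/403 = 17.1960
Stratum 2 (40–59): n = 656; a·d/n = 69·220/656 = 23.1402; b·c/n = 168·199/656 = 50.9634
Stratum 3 (≥ 60): n = 221; a·d/n = 4·82/221 = 1.4842; b·c/n = 120·15/221 = 8.1448
OR_MH = (25.3226 + 23.1402 + 1.4842) / (17.1960 + 50.9634 + 8.1448) = 49.9470 / 76.3042 = 0.65458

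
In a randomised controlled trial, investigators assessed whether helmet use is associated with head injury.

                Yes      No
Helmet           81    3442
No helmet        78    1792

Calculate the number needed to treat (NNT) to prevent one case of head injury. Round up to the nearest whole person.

54

Risk in treated group = 81/3523 = 0.02299; risk in control = 78/1870 = 0.04171.
Absolute risk reduction = 0.04171 − 0.02299 = 0.01872
NNT = 1 / ARR = 1 / 0.01872 = 53.420 → round up → 54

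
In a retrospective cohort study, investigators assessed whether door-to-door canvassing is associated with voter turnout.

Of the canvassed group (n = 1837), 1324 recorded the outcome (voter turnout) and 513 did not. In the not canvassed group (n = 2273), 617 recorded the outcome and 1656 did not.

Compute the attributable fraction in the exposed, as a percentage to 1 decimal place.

62.3

From the description: a = 1324, b = 513, c = 617, d = 1656.
Risk in exposed = 1324/1837 = 0.72074; risk in unexposed = 617/2273 = 0.27145.
RR = 0.72074/0.27145 = 2.65517
AR% = (RR − 1)/RR × 100 = (2.65517 − 1)/2.65517 × 100 = 62.3377%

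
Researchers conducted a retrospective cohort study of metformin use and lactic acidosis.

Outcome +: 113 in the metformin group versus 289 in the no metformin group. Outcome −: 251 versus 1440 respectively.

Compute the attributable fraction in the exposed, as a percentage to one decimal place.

46.2

From the description: a = 113, b = 251, c = 289, d = 1440.
Risk in exposed = 113/364 = 0.31044; risk in unexposed = 289/1729 = 0.16715.
RR = 0.31044/0.16715 = 1.85727
AR% = (RR − 1)/RR × 100 = (1.85727 − 1)/1.85727 × 100 = 46.1574%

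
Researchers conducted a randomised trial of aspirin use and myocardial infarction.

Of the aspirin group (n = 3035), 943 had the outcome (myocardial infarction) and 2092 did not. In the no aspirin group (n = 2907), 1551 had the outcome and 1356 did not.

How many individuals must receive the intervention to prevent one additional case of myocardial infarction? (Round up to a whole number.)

5

Risk in treated group = 943/3035 = 0.31071; risk in control = 1551/2907 = 0.53354.
Absolute risk reduction = 0.53354 − 0.31071 = 0.22283
NNT = 1 / ARR = 1 / 0.22283 = 4.488 → round up → 5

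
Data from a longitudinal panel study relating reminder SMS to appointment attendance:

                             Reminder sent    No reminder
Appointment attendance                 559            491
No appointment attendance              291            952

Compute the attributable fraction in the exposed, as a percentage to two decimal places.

Reading the table with exposure as columns: a = 559 (Reminder sent, case), b = 291 (Reminder sent, non-case), c = 491 (No reminder, case), d = 952.
Risk in exposed = 559/850 = 0.65765; risk in unexposed = 491/1443 = 0.34026.
RR = 0.65765/0.34026 = 1.93276
AR% = (RR − 1)/RR × 100 = (1.93276 − 1)/1.93276 × 100 = 48.2605%

48.26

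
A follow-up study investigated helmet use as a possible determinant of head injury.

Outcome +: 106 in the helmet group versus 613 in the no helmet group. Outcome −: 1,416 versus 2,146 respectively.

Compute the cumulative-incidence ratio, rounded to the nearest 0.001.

From the description: a = 106, b = 1416, c = 613, d = 2146.
Risk in exposed = 106/1522 = 0.06965; risk in unexposed = 613/2759 = 0.22218.
RR = 0.06965 / 0.22218 = 0.31346
The risk is 69% lower among the exposed than among the unexposed.

0.313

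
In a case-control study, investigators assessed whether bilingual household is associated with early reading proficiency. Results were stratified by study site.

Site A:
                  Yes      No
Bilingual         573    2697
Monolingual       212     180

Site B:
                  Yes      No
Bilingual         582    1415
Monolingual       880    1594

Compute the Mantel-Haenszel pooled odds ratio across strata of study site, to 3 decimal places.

0.542

OR_MH = Σ(aᵢdᵢ/nᵢ) / Σ(bᵢcᵢ/nᵢ), where nᵢ is the stratum total.
Stratum 1 (Site A): n = 3662; a·d/n = 573·180/3662 = 28.1649; b·c/n = 2697·212/3662 = 156.1344
Stratum 2 (Site B): n = 4471; a·d/n = 582·1594/4471 = 207.4945; b·c/n = 1415·880/4471 = 278.5059
OR_MH = (28.1649 + 207.4945) / (156.1344 + 278.5059) = 235.6595 / 434.6403 = 0.54219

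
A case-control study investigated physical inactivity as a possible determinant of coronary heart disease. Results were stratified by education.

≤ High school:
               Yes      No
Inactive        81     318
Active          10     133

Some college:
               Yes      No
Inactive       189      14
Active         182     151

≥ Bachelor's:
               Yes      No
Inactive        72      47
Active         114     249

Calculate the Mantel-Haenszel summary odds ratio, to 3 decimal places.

OR_MH = Σ(aᵢdᵢ/nᵢ) / Σ(bᵢcᵢ/nᵢ), where nᵢ is the stratum total.
Stratum 1 (≤ High school): n = 542; a·d/n = 81·133/542 = 19.8764; b·c/n = 318·10/542 = 5.8672
Stratum 2 (Some college): n = 536; a·d/n = 189·151/536 = 53.2444; b·c/n = 14·182/536 = 4.7537
Stratum 3 (≥ Bachelor's): n = 482; a·d/n = 72·249/482 = 37.1950; b·c/n = 47·114/482 = 11.1162
OR_MH = (19.8764 + 53.2444 + 37.1950) / (5.8672 + 4.7537 + 11.1162) = 110.3158 / 21.7371 = 5.07501

5.075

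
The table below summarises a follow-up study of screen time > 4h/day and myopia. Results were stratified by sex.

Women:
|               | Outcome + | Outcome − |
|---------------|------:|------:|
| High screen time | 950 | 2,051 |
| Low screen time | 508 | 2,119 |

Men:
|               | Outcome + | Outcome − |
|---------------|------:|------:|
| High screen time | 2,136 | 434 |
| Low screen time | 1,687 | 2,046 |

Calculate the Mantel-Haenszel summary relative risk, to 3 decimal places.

RR_MH = Σ(aᵢ·n₀ᵢ/nᵢ) / Σ(cᵢ·n₁ᵢ/nᵢ), with n₁ᵢ = aᵢ+bᵢ (exposed), n₀ᵢ = cᵢ+dᵢ (unexposed), nᵢ = n₁ᵢ+n₀ᵢ.
Stratum 1 (Women): n₁ = 3001, n₀ = 2627, n = 5628; a·n₀/n = 950·2627/5628 = 443.4346; c·n₁/n = 508·3001/5628 = 270.8792
Stratum 2 (Men): n₁ = 2570, n₀ = 3733, n = 6303; a·n₀/n = 2136·3733/6303 = 1265.0624; c·n₁/n = 1687·2570/6303 = 687.8613
RR_MH = (443.4346 + 1265.0624) / (270.8792 + 687.8613) = 1708.4970 / 958.7405 = 1.78202

1.782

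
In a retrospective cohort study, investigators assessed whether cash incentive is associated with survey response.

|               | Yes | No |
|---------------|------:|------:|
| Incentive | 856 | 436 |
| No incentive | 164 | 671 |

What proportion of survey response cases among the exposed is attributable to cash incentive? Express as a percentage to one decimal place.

70.4

Cells: a = 856, b = 436, c = 164, d = 671.
Risk in exposed = 856/1292 = 0.66254; risk in unexposed = 164/835 = 0.19641.
RR = 0.66254/0.19641 = 3.37329
AR% = (RR − 1)/RR × 100 = (3.37329 − 1)/3.37329 × 100 = 70.3554%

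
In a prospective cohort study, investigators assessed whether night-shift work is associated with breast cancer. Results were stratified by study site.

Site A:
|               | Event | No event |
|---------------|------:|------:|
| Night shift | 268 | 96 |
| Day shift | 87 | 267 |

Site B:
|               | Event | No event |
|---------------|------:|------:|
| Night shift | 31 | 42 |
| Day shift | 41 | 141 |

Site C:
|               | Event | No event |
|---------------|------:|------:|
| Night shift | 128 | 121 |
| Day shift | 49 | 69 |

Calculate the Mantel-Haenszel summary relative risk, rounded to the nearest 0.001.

RR_MH = Σ(aᵢ·n₀ᵢ/nᵢ) / Σ(cᵢ·n₁ᵢ/nᵢ), with n₁ᵢ = aᵢ+bᵢ (exposed), n₀ᵢ = cᵢ+dᵢ (unexposed), nᵢ = n₁ᵢ+n₀ᵢ.
Stratum 1 (Site A): n₁ = 364, n₀ = 354, n = 718; a·n₀/n = 268·354/718 = 132.1337; c·n₁/n = 87·364/718 = 44.1058
Stratum 2 (Site B): n₁ = 73, n₀ = 182, n = 255; a·n₀/n = 31·182/255 = 22.1255; c·n₁/n = 41·73/255 = 11.7373
Stratum 3 (Site C): n₁ = 249, n₀ = 118, n = 367; a·n₀/n = 128·118/367 = 41.1553; c·n₁/n = 49·249/367 = 33.2452
RR_MH = (132.1337 + 22.1255 + 41.1553) / (44.1058 + 11.7373 + 33.2452) = 195.4145 / 89.0883 = 2.19349

2.193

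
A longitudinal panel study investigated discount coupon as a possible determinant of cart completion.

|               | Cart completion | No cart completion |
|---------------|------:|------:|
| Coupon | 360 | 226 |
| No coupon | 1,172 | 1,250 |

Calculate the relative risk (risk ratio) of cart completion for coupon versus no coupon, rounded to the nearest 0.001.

1.270

Cells: a = 360, b = 226, c = 1172, d = 1250.
Risk in exposed = 360/586 = 0.61433; risk in unexposed = 1172/2422 = 0.48390.
RR = 0.61433 / 0.48390 = 1.26955
The risk among the exposed is 1.27 times that among the unexposed.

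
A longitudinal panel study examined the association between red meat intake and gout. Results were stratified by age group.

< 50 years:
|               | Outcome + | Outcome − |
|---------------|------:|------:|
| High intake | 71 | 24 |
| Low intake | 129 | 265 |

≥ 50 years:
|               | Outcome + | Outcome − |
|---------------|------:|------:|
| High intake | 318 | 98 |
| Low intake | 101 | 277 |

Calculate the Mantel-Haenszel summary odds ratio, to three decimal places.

7.949

OR_MH = Σ(aᵢdᵢ/nᵢ) / Σ(bᵢcᵢ/nᵢ), where nᵢ is the stratum total.
Stratum 1 (< 50 years): n = 489; a·d/n = 71·265/489 = 38.4765; b·c/n = 24·129/489 = 6.3313
Stratum 2 (≥ 50 years): n = 794; a·d/n = 318·277/794 = 110.9395; b·c/n = 98·101/794 = 12.4660
OR_MH = (38.4765 + 110.9395) / (6.3313 + 12.4660) = 149.4160 / 18.7973 = 7.94881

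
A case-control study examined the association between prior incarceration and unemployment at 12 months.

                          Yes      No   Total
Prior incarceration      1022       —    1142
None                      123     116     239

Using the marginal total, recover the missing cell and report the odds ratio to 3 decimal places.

8.032

The missing cell is in the exposed row: 1142 − 1022 = 120.
So a = 1022, b = 120, c = 123, d = 116.
OR = (a·d)/(b·c) = (1022 × 116) / (120 × 123) = 118552 / 14760 = 8.03198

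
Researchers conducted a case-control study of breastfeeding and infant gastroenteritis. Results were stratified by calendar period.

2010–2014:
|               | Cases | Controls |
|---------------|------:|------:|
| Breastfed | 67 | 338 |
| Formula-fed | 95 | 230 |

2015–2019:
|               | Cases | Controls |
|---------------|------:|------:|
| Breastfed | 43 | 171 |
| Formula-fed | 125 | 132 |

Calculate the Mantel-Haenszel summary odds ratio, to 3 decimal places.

0.371

OR_MH = Σ(aᵢdᵢ/nᵢ) / Σ(bᵢcᵢ/nᵢ), where nᵢ is the stratum total.
Stratum 1 (2010–2014): n = 730; a·d/n = 67·230/730 = 21.1096; b·c/n = 338·95/730 = 43.9863
Stratum 2 (2015–2019): n = 471; a·d/n = 43·132/471 = 12.0510; b·c/n = 171·125/471 = 45.3822
OR_MH = (21.1096 + 12.0510) / (43.9863 + 45.3822) = 33.1605 / 89.3685 = 0.37105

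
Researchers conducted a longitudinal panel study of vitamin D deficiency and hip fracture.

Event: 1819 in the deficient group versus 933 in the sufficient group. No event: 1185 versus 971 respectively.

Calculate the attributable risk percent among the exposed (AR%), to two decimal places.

19.08

From the description: a = 1819, b = 1185, c = 933, d = 971.
Risk in exposed = 1819/3004 = 0.60553; risk in unexposed = 933/1904 = 0.49002.
RR = 0.60553/0.49002 = 1.23571
AR% = (RR − 1)/RR × 100 = (1.23571 − 1)/1.23571 × 100 = 19.0751%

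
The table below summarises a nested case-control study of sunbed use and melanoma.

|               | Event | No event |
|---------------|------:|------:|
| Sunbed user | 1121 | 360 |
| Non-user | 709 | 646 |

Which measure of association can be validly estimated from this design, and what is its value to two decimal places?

2.84

Cells: a = 1121, b = 360, c = 709, d = 646.
This is a nested case-control study: participants were sampled on outcome status, so risks in the source population cannot be estimated directly — relative risk is not valid here. The odds ratio is the appropriate measure.
OR = (a·d)/(b·c) = (1121 × 646) / (360 × 709) = 724166 / 255240 = 2.83720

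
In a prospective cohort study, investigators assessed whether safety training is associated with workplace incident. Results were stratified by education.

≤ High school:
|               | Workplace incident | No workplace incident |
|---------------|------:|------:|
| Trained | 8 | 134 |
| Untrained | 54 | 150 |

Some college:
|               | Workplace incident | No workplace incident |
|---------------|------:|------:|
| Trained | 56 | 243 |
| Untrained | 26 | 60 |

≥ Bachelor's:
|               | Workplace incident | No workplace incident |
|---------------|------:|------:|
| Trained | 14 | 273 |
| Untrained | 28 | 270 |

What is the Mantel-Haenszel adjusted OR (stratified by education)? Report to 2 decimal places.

0.37

OR_MH = Σ(aᵢdᵢ/nᵢ) / Σ(bᵢcᵢ/nᵢ), where nᵢ is the stratum total.
Stratum 1 (≤ High school): n = 346; a·d/n = 8·150/346 = 3.4682; b·c/n = 134·54/346 = 20.9133
Stratum 2 (Some college): n = 385; a·d/n = 56·60/385 = 8.7273; b·c/n = 243·26/385 = 16.4104
Stratum 3 (≥ Bachelor's): n = 585; a·d/n = 14·270/585 = 6.4615; b·c/n = 273·28/585 = 13.0667
OR_MH = (3.4682 + 8.7273 + 6.4615) / (20.9133 + 16.4104 + 13.0667) = 18.6570 / 50.3904 = 0.37025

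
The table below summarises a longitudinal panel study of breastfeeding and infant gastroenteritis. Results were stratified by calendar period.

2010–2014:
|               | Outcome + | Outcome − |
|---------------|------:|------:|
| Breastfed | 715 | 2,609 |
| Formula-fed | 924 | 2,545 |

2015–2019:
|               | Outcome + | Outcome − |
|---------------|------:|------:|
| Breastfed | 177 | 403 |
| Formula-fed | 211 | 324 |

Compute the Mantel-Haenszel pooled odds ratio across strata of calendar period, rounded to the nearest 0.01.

0.74

OR_MH = Σ(aᵢdᵢ/nᵢ) / Σ(bᵢcᵢ/nᵢ), where nᵢ is the stratum total.
Stratum 1 (2010–2014): n = 6793; a·d/n = 715·2545/6793 = 267.8750; b·c/n = 2609·924/6793 = 354.8824
Stratum 2 (2015–2019): n = 1115; a·d/n = 177·324/1115 = 51.4332; b·c/n = 403·211/1115 = 76.2628
OR_MH = (267.8750 + 51.4332) / (354.8824 + 76.2628) = 319.3082 / 431.1452 = 0.74060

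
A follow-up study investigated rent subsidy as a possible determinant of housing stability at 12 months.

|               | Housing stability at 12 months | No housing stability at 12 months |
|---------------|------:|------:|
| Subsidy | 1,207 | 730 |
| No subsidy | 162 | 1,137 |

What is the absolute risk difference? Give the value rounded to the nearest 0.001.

Cells: a = 1207, b = 730, c = 162, d = 1137.
Risk in exposed = 1207/1937 = 0.623129; risk in unexposed = 162/1299 = 0.124711.
Risk difference = 0.623129 − 0.124711 = 0.498417

0.498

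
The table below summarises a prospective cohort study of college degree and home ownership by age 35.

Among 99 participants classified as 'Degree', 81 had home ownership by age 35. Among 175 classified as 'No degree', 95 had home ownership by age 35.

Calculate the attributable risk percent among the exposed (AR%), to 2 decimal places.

From the description: a = 81, b = 18, c = 95, d = 80.
Risk in exposed = 81/99 = 0.81818; risk in unexposed = 95/175 = 0.54286.
RR = 0.81818/0.54286 = 1.50718
AR% = (RR − 1)/RR × 100 = (1.50718 − 1)/1.50718 × 100 = 33.6508%

33.65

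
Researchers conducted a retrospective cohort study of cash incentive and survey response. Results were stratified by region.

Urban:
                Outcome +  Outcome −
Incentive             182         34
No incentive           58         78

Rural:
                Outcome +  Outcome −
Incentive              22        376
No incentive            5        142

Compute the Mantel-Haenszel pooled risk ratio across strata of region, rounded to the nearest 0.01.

1.94

RR_MH = Σ(aᵢ·n₀ᵢ/nᵢ) / Σ(cᵢ·n₁ᵢ/nᵢ), with n₁ᵢ = aᵢ+bᵢ (exposed), n₀ᵢ = cᵢ+dᵢ (unexposed), nᵢ = n₁ᵢ+n₀ᵢ.
Stratum 1 (Urban): n₁ = 216, n₀ = 136, n = 352; a·n₀/n = 182·136/352 = 70.3182; c·n₁/n = 58·216/352 = 35.5909
Stratum 2 (Rural): n₁ = 398, n₀ = 147, n = 545; a·n₀/n = 22·147/545 = 5.9339; c·n₁/n = 5·398/545 = 3.6514
RR_MH = (70.3182 + 5.9339) / (35.5909 + 3.6514) = 76.2521 / 39.2423 = 1.94311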